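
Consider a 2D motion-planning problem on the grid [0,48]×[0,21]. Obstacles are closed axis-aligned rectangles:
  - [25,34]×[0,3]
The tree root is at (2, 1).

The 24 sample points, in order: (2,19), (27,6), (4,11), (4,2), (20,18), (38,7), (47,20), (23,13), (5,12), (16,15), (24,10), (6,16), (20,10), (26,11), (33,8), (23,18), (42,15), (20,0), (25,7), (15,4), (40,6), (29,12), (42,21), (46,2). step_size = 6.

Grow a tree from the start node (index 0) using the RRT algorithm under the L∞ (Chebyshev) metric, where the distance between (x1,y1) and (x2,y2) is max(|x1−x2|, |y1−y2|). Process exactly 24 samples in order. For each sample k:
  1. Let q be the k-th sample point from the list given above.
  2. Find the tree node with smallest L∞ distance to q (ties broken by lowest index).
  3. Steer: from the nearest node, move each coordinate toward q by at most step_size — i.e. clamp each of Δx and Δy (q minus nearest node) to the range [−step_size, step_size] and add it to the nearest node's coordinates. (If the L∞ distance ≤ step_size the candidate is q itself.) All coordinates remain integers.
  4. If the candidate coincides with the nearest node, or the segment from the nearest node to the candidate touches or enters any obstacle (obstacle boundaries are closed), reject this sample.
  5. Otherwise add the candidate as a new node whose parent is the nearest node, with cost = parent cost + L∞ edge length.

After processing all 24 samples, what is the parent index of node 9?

Parent of node 9: 3

1. q=(2,19) nearest=0 d=18 new=(2,7) → add node 1 parent=0 cost=6
2. q=(27,6) nearest=0 d=25 new=(8,6) → add node 2 parent=0 cost=6
3. q=(4,11) nearest=1 d=4 new=(4,11) → add node 3 parent=1 cost=10
4. q=(4,2) nearest=0 d=2 new=(4,2) → add node 4 parent=0 cost=2
5. q=(20,18) nearest=2 d=12 new=(14,12) → add node 5 parent=2 cost=12
6. q=(38,7) nearest=5 d=24 new=(20,7) → add node 6 parent=5 cost=18
7. q=(47,20) nearest=6 d=27 new=(26,13) → add node 7 parent=6 cost=24
8. q=(23,13) nearest=7 d=3 new=(23,13) → add node 8 parent=7 cost=27
9. q=(5,12) nearest=3 d=1 new=(5,12) → add node 9 parent=3 cost=11
10. q=(16,15) nearest=5 d=3 new=(16,15) → add node 10 parent=5 cost=15
11. q=(24,10) nearest=7 d=3 new=(24,10) → add node 11 parent=7 cost=27
12. q=(6,16) nearest=9 d=4 new=(6,16) → add node 12 parent=9 cost=15
13. q=(20,10) nearest=6 d=3 new=(20,10) → add node 13 parent=6 cost=21
14. q=(26,11) nearest=7 d=2 new=(26,11) → add node 14 parent=7 cost=26
15. q=(33,8) nearest=7 d=7 new=(32,8) → add node 15 parent=7 cost=30
16. q=(23,18) nearest=7 d=5 new=(23,18) → add node 16 parent=7 cost=29
17. q=(42,15) nearest=15 d=10 new=(38,14) → add node 17 parent=15 cost=36
18. q=(20,0) nearest=6 d=7 new=(20,1) → add node 18 parent=6 cost=24
19. q=(25,7) nearest=11 d=3 new=(25,7) → add node 19 parent=11 cost=30
20. q=(15,4) nearest=6 d=5 new=(15,4) → add node 20 parent=6 cost=23
21. q=(40,6) nearest=15 d=8 new=(38,6) → add node 21 parent=15 cost=36
22. q=(29,12) nearest=7 d=3 new=(29,12) → add node 22 parent=7 cost=27
23. q=(42,21) nearest=17 d=7 new=(42,20) → add node 23 parent=17 cost=42
24. q=(46,2) nearest=21 d=8 new=(44,2) → add node 24 parent=21 cost=42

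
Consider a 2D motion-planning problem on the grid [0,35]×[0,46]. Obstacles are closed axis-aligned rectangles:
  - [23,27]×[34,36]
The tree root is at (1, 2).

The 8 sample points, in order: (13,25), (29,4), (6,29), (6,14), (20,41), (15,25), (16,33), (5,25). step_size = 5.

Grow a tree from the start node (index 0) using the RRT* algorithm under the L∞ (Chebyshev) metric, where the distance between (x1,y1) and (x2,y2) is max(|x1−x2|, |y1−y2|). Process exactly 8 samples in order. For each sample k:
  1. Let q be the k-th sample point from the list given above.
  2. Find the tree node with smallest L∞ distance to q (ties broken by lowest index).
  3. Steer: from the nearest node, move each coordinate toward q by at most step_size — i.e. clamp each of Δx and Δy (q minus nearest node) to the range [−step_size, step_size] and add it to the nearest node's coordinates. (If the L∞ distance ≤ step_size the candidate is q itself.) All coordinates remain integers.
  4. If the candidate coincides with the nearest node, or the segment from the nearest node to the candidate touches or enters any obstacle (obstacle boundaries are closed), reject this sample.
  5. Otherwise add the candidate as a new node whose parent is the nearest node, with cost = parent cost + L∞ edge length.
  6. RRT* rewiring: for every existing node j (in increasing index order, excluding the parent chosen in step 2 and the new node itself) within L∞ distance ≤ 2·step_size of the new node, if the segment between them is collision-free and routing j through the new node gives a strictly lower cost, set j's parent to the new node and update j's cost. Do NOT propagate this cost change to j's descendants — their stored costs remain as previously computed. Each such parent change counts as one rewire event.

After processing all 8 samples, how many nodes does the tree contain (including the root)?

1. q=(13,25) nearest=0 d=23 new=(6,7) → add node 1 parent=0 cost=5
2. q=(29,4) nearest=1 d=23 new=(11,4) → add node 2 parent=1 cost=10
3. q=(6,29) nearest=1 d=22 new=(6,12) → add node 3 parent=1 cost=10
4. q=(6,14) nearest=3 d=2 new=(6,14) → add node 4 parent=3 cost=12
5. q=(20,41) nearest=4 d=27 new=(11,19) → add node 5 parent=4 cost=17
6. q=(15,25) nearest=5 d=6 new=(15,24) → add node 6 parent=5 cost=22
7. q=(16,33) nearest=6 d=9 new=(16,29) → add node 7 parent=6 cost=27
8. q=(5,25) nearest=5 d=6 new=(6,24) → add node 8 parent=5 cost=22

Node count: 9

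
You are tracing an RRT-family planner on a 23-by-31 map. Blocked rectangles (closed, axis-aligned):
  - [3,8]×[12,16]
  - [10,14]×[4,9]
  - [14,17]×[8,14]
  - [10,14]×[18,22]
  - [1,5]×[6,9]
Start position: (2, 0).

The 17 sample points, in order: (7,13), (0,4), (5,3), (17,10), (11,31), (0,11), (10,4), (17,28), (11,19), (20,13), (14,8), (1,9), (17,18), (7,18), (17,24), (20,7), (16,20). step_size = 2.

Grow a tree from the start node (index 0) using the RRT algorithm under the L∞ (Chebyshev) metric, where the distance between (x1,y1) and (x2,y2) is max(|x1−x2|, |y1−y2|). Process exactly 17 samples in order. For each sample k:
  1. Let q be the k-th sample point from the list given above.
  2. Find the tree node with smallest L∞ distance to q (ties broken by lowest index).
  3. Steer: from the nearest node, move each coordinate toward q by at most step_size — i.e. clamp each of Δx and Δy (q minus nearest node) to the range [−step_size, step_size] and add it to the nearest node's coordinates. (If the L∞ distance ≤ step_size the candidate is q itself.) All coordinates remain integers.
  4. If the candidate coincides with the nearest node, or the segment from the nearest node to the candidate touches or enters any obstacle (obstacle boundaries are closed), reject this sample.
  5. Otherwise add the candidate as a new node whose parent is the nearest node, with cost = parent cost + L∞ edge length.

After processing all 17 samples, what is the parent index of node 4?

1. q=(7,13) nearest=0 d=13 new=(4,2) → add node 1 parent=0 cost=2
2. q=(0,4) nearest=0 d=4 new=(0,2) → add node 2 parent=0 cost=2
3. q=(5,3) nearest=1 d=1 new=(5,3) → add node 3 parent=1 cost=3
4. q=(17,10) nearest=3 d=12 new=(7,5) → add node 4 parent=3 cost=5
5. q=(11,31) nearest=4 d=26 new=(9,7) → add node 5 parent=4 cost=7
6. q=(0,11) nearest=4 d=7 new=(5,7) → blocked by [1,5]×[6,9], reject
7. q=(10,4) nearest=4 d=3 new=(9,4) → add node 6 parent=4 cost=7
8. q=(17,28) nearest=5 d=21 new=(11,9) → blocked by [10,14]×[4,9], reject
9. q=(11,19) nearest=5 d=12 new=(11,9) → blocked by [10,14]×[4,9], reject
10. q=(20,13) nearest=5 d=11 new=(11,9) → blocked by [10,14]×[4,9], reject
11. q=(14,8) nearest=5 d=5 new=(11,8) → blocked by [10,14]×[4,9], reject
12. q=(1,9) nearest=3 d=6 new=(3,5) → add node 7 parent=3 cost=5
13. q=(17,18) nearest=5 d=11 new=(11,9) → blocked by [10,14]×[4,9], reject
14. q=(7,18) nearest=5 d=11 new=(7,9) → add node 8 parent=5 cost=9
15. q=(17,24) nearest=8 d=15 new=(9,11) → add node 9 parent=8 cost=11
16. q=(20,7) nearest=5 d=11 new=(11,7) → blocked by [10,14]×[4,9], reject
17. q=(16,20) nearest=9 d=9 new=(11,13) → add node 10 parent=9 cost=13

Parent of node 4: 3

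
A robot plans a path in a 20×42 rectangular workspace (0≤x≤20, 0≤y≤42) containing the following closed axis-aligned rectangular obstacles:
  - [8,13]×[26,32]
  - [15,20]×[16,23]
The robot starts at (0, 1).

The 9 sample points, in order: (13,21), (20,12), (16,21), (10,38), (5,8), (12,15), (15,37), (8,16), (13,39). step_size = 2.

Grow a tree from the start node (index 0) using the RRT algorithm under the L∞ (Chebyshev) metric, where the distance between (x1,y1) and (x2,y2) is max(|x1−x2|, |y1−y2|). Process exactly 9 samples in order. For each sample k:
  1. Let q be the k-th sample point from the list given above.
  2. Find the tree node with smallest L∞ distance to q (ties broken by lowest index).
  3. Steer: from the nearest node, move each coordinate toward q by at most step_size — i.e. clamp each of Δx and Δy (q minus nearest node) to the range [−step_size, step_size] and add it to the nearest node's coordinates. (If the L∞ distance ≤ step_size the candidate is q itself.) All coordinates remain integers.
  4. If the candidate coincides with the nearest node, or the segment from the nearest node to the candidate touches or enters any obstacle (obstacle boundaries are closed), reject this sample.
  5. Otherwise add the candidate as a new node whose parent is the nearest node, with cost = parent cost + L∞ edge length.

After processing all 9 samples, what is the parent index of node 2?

1. q=(13,21) nearest=0 d=20 new=(2,3) → add node 1 parent=0 cost=2
2. q=(20,12) nearest=1 d=18 new=(4,5) → add node 2 parent=1 cost=4
3. q=(16,21) nearest=2 d=16 new=(6,7) → add node 3 parent=2 cost=6
4. q=(10,38) nearest=3 d=31 new=(8,9) → add node 4 parent=3 cost=8
5. q=(5,8) nearest=3 d=1 new=(5,8) → add node 5 parent=3 cost=7
6. q=(12,15) nearest=4 d=6 new=(10,11) → add node 6 parent=4 cost=10
7. q=(15,37) nearest=6 d=26 new=(12,13) → add node 7 parent=6 cost=12
8. q=(8,16) nearest=7 d=4 new=(10,15) → add node 8 parent=7 cost=14
9. q=(13,39) nearest=8 d=24 new=(12,17) → add node 9 parent=8 cost=16

Parent of node 2: 1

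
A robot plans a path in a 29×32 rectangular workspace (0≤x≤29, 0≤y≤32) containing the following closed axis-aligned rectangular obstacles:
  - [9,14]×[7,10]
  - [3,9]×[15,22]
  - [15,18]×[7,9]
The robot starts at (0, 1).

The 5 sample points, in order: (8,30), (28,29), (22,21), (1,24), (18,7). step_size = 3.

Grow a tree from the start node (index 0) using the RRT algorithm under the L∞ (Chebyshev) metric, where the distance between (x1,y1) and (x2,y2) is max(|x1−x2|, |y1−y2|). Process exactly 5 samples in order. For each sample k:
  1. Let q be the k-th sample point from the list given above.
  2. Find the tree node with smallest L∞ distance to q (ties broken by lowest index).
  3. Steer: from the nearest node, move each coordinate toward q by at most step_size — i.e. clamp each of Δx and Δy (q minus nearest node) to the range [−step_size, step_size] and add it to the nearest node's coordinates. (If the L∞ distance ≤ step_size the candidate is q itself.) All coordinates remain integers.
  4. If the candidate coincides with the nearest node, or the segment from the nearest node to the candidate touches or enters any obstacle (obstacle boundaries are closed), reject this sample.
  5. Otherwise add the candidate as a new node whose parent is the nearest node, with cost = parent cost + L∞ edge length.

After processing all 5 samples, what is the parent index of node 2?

Parent of node 2: 1

1. q=(8,30) nearest=0 d=29 new=(3,4) → add node 1 parent=0 cost=3
2. q=(28,29) nearest=1 d=25 new=(6,7) → add node 2 parent=1 cost=6
3. q=(22,21) nearest=2 d=16 new=(9,10) → blocked by [9,14]×[7,10], reject
4. q=(1,24) nearest=2 d=17 new=(3,10) → add node 3 parent=2 cost=9
5. q=(18,7) nearest=2 d=12 new=(9,7) → blocked by [9,14]×[7,10], reject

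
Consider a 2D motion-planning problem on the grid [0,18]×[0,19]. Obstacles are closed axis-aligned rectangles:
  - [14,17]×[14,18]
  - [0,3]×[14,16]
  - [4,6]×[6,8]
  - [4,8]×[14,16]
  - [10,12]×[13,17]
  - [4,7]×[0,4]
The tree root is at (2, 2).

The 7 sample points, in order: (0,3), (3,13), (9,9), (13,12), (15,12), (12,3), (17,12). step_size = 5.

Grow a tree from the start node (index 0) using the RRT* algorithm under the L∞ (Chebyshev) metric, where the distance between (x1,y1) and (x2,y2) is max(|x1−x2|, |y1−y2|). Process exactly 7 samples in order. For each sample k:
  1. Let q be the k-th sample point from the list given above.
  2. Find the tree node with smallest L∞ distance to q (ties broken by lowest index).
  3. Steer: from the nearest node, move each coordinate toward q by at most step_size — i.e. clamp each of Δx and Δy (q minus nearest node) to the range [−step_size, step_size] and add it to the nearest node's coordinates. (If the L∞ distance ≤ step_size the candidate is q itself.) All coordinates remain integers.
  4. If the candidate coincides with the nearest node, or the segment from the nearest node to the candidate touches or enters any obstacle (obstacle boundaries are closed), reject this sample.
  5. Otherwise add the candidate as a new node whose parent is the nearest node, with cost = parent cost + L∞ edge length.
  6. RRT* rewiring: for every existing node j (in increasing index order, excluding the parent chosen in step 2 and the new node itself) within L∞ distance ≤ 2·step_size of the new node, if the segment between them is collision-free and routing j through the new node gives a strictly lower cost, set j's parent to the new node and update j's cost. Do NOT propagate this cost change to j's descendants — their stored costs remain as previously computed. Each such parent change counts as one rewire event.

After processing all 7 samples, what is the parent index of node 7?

1. q=(0,3) nearest=0 d=2 new=(0,3) → add node 1 parent=0 cost=2
2. q=(3,13) nearest=1 d=10 new=(3,8) → add node 2 parent=1 cost=7
3. q=(9,9) nearest=2 d=6 new=(8,9) → add node 3 parent=2 cost=12
4. q=(13,12) nearest=3 d=5 new=(13,12) → add node 4 parent=3 cost=17
5. q=(15,12) nearest=4 d=2 new=(15,12) → add node 5 parent=4 cost=19
6. q=(12,3) nearest=3 d=6 new=(12,4) → add node 6 parent=3 cost=17
7. q=(17,12) nearest=5 d=2 new=(17,12) → add node 7 parent=5 cost=21

Parent of node 7: 5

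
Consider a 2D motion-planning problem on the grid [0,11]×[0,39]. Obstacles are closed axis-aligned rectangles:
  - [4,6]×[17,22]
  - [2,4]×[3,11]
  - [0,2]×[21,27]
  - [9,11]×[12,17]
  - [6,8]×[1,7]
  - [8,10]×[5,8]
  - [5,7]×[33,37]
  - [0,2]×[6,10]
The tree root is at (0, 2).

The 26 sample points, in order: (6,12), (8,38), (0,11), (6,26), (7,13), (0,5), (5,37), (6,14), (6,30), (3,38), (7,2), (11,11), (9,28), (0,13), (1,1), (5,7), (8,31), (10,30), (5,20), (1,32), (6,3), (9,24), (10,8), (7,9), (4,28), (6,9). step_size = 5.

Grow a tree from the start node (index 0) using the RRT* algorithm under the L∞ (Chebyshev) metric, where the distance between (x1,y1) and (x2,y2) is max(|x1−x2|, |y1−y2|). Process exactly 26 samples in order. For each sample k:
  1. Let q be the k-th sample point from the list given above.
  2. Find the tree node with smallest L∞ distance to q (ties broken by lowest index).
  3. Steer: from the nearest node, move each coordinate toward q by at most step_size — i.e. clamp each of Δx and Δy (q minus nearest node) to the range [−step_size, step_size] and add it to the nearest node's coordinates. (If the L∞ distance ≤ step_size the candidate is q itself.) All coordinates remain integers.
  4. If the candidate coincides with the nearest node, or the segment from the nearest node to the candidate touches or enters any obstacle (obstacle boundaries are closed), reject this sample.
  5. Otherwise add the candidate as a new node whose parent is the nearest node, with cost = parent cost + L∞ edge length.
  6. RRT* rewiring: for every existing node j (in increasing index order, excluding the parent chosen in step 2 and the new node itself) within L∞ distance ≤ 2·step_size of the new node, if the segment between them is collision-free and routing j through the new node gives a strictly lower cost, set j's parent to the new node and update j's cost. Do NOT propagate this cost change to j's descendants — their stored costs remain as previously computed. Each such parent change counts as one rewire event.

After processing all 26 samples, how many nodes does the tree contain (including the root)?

Node count: 4

1. q=(6,12) nearest=0 d=10 new=(5,7) → blocked by [2,4]×[3,11], reject
2. q=(8,38) nearest=0 d=36 new=(5,7) → blocked by [2,4]×[3,11], reject
3. q=(0,11) nearest=0 d=9 new=(0,7) → blocked by [0,2]×[6,10], reject
4. q=(6,26) nearest=0 d=24 new=(5,7) → blocked by [2,4]×[3,11], reject
5. q=(7,13) nearest=0 d=11 new=(5,7) → blocked by [2,4]×[3,11], reject
6. q=(0,5) nearest=0 d=3 new=(0,5) → add node 1 parent=0 cost=3
7. q=(5,37) nearest=1 d=32 new=(5,10) → blocked by [2,4]×[3,11], reject
8. q=(6,14) nearest=1 d=9 new=(5,10) → blocked by [2,4]×[3,11], reject
9. q=(6,30) nearest=1 d=25 new=(5,10) → blocked by [2,4]×[3,11], reject
10. q=(3,38) nearest=1 d=33 new=(3,10) → blocked by [2,4]×[3,11], reject
11. q=(7,2) nearest=0 d=7 new=(5,2) → add node 2 parent=0 cost=5
12. q=(11,11) nearest=2 d=9 new=(10,7) → blocked by [6,8]×[1,7], reject
13. q=(9,28) nearest=1 d=23 new=(5,10) → blocked by [2,4]×[3,11], reject
14. q=(0,13) nearest=1 d=8 new=(0,10) → blocked by [0,2]×[6,10], reject
15. q=(1,1) nearest=0 d=1 new=(1,1) → add node 3 parent=0 cost=1
16. q=(5,7) nearest=0 d=5 new=(5,7) → blocked by [2,4]×[3,11], reject
17. q=(8,31) nearest=1 d=26 new=(5,10) → blocked by [2,4]×[3,11], reject
18. q=(10,30) nearest=1 d=25 new=(5,10) → blocked by [2,4]×[3,11], reject
19. q=(5,20) nearest=1 d=15 new=(5,10) → blocked by [2,4]×[3,11], reject
20. q=(1,32) nearest=1 d=27 new=(1,10) → blocked by [0,2]×[6,10], reject
21. q=(6,3) nearest=2 d=1 new=(6,3) → blocked by [6,8]×[1,7], reject
22. q=(9,24) nearest=1 d=19 new=(5,10) → blocked by [2,4]×[3,11], reject
23. q=(10,8) nearest=2 d=6 new=(10,7) → blocked by [6,8]×[1,7], reject
24. q=(7,9) nearest=0 d=7 new=(5,7) → blocked by [2,4]×[3,11], reject
25. q=(4,28) nearest=1 d=23 new=(4,10) → blocked by [2,4]×[3,11], reject
26. q=(6,9) nearest=1 d=6 new=(5,9) → blocked by [2,4]×[3,11], reject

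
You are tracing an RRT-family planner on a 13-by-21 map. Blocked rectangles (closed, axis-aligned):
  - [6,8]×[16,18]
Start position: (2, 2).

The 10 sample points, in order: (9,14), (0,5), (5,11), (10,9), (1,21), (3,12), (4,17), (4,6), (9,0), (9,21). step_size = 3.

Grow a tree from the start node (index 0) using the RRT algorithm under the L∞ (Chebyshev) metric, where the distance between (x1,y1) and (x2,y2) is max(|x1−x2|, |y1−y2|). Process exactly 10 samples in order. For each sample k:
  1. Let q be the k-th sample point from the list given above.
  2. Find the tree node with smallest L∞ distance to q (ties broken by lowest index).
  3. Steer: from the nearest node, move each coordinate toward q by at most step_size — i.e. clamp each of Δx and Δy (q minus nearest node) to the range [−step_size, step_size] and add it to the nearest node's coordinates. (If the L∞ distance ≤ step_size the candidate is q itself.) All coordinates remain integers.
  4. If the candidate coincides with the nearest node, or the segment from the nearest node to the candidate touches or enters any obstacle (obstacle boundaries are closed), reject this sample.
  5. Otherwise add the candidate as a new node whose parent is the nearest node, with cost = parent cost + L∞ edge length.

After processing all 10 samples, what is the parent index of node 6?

1. q=(9,14) nearest=0 d=12 new=(5,5) → add node 1 parent=0 cost=3
2. q=(0,5) nearest=0 d=3 new=(0,5) → add node 2 parent=0 cost=3
3. q=(5,11) nearest=1 d=6 new=(5,8) → add node 3 parent=1 cost=6
4. q=(10,9) nearest=1 d=5 new=(8,8) → add node 4 parent=1 cost=6
5. q=(1,21) nearest=3 d=13 new=(2,11) → add node 5 parent=3 cost=9
6. q=(3,12) nearest=5 d=1 new=(3,12) → add node 6 parent=5 cost=10
7. q=(4,17) nearest=6 d=5 new=(4,15) → add node 7 parent=6 cost=13
8. q=(4,6) nearest=1 d=1 new=(4,6) → add node 8 parent=1 cost=4
9. q=(9,0) nearest=1 d=5 new=(8,2) → add node 9 parent=1 cost=6
10. q=(9,21) nearest=7 d=6 new=(7,18) → blocked by [6,8]×[16,18], reject

Parent of node 6: 5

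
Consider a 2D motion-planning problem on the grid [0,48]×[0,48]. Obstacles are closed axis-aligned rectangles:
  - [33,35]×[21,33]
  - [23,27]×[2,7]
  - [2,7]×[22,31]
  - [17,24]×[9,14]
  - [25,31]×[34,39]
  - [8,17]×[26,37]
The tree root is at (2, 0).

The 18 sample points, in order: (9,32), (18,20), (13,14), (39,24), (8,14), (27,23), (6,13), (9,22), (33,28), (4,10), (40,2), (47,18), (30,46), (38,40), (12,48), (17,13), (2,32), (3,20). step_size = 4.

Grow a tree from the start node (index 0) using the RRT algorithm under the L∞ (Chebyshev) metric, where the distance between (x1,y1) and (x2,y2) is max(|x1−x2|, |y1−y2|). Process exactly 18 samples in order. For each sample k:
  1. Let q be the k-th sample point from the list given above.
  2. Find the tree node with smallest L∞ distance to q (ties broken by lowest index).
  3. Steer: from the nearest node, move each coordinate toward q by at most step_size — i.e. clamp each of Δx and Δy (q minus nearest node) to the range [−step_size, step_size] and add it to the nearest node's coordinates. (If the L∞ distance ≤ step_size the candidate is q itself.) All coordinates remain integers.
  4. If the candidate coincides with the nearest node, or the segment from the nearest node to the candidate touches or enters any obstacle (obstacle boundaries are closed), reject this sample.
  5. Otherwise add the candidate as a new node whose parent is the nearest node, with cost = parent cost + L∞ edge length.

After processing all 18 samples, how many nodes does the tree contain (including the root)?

Node count: 17

1. q=(9,32) nearest=0 d=32 new=(6,4) → add node 1 parent=0 cost=4
2. q=(18,20) nearest=1 d=16 new=(10,8) → add node 2 parent=1 cost=8
3. q=(13,14) nearest=2 d=6 new=(13,12) → add node 3 parent=2 cost=12
4. q=(39,24) nearest=3 d=26 new=(17,16) → add node 4 parent=3 cost=16
5. q=(8,14) nearest=3 d=5 new=(9,14) → add node 5 parent=3 cost=16
6. q=(27,23) nearest=4 d=10 new=(21,20) → add node 6 parent=4 cost=20
7. q=(6,13) nearest=5 d=3 new=(6,13) → add node 7 parent=5 cost=19
8. q=(9,22) nearest=4 d=8 new=(13,20) → add node 8 parent=4 cost=20
9. q=(33,28) nearest=6 d=12 new=(25,24) → add node 9 parent=6 cost=24
10. q=(4,10) nearest=7 d=3 new=(4,10) → add node 10 parent=7 cost=22
11. q=(40,2) nearest=6 d=19 new=(25,16) → add node 11 parent=6 cost=24
12. q=(47,18) nearest=9 d=22 new=(29,20) → add node 12 parent=9 cost=28
13. q=(30,46) nearest=9 d=22 new=(29,28) → add node 13 parent=9 cost=28
14. q=(38,40) nearest=13 d=12 new=(33,32) → blocked by [33,35]×[21,33], reject
15. q=(12,48) nearest=13 d=20 new=(25,32) → add node 14 parent=13 cost=32
16. q=(17,13) nearest=4 d=3 new=(17,13) → blocked by [17,24]×[9,14], reject
17. q=(2,32) nearest=8 d=12 new=(9,24) → add node 15 parent=8 cost=24
18. q=(3,20) nearest=5 d=6 new=(5,18) → add node 16 parent=5 cost=20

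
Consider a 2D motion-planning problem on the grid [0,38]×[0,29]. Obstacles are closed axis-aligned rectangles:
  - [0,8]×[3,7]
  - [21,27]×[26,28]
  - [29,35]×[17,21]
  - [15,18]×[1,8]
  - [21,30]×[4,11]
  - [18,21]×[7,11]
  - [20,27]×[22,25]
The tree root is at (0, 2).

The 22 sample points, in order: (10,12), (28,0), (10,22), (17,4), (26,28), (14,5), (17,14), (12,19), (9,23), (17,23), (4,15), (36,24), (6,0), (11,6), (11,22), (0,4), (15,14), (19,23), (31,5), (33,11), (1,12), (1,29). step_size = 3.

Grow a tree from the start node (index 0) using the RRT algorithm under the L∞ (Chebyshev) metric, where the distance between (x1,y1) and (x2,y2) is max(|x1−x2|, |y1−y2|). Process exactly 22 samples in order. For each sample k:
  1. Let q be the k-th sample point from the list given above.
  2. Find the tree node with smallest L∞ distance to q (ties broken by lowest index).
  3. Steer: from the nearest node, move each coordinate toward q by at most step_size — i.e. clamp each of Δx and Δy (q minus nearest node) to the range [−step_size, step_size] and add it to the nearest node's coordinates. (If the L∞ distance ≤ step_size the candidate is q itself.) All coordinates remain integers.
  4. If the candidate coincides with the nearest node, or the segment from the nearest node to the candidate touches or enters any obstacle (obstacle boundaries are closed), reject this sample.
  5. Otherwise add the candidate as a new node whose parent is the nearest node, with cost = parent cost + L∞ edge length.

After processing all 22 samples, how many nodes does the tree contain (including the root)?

Node count: 8

1. q=(10,12) nearest=0 d=10 new=(3,5) → blocked by [0,8]×[3,7], reject
2. q=(28,0) nearest=0 d=28 new=(3,0) → add node 1 parent=0 cost=3
3. q=(10,22) nearest=0 d=20 new=(3,5) → blocked by [0,8]×[3,7], reject
4. q=(17,4) nearest=1 d=14 new=(6,3) → blocked by [0,8]×[3,7], reject
5. q=(26,28) nearest=0 d=26 new=(3,5) → blocked by [0,8]×[3,7], reject
6. q=(14,5) nearest=1 d=11 new=(6,3) → blocked by [0,8]×[3,7], reject
7. q=(17,14) nearest=1 d=14 new=(6,3) → blocked by [0,8]×[3,7], reject
8. q=(12,19) nearest=0 d=17 new=(3,5) → blocked by [0,8]×[3,7], reject
9. q=(9,23) nearest=0 d=21 new=(3,5) → blocked by [0,8]×[3,7], reject
10. q=(17,23) nearest=0 d=21 new=(3,5) → blocked by [0,8]×[3,7], reject
11. q=(4,15) nearest=0 d=13 new=(3,5) → blocked by [0,8]×[3,7], reject
12. q=(36,24) nearest=1 d=33 new=(6,3) → blocked by [0,8]×[3,7], reject
13. q=(6,0) nearest=1 d=3 new=(6,0) → add node 2 parent=1 cost=6
14. q=(11,6) nearest=2 d=6 new=(9,3) → add node 3 parent=2 cost=9
15. q=(11,22) nearest=3 d=19 new=(11,6) → add node 4 parent=3 cost=12
16. q=(0,4) nearest=0 d=2 new=(0,4) → blocked by [0,8]×[3,7], reject
17. q=(15,14) nearest=4 d=8 new=(14,9) → add node 5 parent=4 cost=15
18. q=(19,23) nearest=5 d=14 new=(17,12) → add node 6 parent=5 cost=18
19. q=(31,5) nearest=6 d=14 new=(20,9) → blocked by [18,21]×[7,11], reject
20. q=(33,11) nearest=6 d=16 new=(20,11) → blocked by [18,21]×[7,11], reject
21. q=(1,12) nearest=3 d=9 new=(6,6) → blocked by [0,8]×[3,7], reject
22. q=(1,29) nearest=6 d=17 new=(14,15) → add node 7 parent=6 cost=21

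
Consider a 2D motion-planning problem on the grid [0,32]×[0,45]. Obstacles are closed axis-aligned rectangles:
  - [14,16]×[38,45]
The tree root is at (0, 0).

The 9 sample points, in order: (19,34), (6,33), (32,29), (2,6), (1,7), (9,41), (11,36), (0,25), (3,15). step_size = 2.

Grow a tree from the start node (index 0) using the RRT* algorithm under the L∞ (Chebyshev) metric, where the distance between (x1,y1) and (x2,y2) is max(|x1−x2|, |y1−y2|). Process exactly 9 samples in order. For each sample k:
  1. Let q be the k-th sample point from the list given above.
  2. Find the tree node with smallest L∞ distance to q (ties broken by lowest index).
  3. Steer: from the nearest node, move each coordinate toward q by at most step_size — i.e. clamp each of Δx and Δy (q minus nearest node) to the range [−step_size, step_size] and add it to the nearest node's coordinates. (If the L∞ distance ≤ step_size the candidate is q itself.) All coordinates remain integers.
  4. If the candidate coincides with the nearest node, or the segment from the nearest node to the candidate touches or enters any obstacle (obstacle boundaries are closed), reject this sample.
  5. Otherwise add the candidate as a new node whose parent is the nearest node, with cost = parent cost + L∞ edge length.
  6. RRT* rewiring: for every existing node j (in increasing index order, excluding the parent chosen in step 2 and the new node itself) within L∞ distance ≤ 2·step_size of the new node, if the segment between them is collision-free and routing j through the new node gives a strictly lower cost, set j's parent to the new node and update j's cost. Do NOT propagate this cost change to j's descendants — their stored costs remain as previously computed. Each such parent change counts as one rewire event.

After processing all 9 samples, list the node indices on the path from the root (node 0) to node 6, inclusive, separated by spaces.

Path: 0 1 2 4 5 6

1. q=(19,34) nearest=0 d=34 new=(2,2) → add node 1 parent=0 cost=2
2. q=(6,33) nearest=1 d=31 new=(4,4) → add node 2 parent=1 cost=4
3. q=(32,29) nearest=2 d=28 new=(6,6) → add node 3 parent=2 cost=6
4. q=(2,6) nearest=2 d=2 new=(2,6) → add node 4 parent=2 cost=6
5. q=(1,7) nearest=4 d=1 new=(1,7) → add node 5 parent=4 cost=7
6. q=(9,41) nearest=5 d=34 new=(3,9) → add node 6 parent=5 cost=9
7. q=(11,36) nearest=6 d=27 new=(5,11) → add node 7 parent=6 cost=11
8. q=(0,25) nearest=7 d=14 new=(3,13) → add node 8 parent=7 cost=13
9. q=(3,15) nearest=8 d=2 new=(3,15) → add node 9 parent=8 cost=15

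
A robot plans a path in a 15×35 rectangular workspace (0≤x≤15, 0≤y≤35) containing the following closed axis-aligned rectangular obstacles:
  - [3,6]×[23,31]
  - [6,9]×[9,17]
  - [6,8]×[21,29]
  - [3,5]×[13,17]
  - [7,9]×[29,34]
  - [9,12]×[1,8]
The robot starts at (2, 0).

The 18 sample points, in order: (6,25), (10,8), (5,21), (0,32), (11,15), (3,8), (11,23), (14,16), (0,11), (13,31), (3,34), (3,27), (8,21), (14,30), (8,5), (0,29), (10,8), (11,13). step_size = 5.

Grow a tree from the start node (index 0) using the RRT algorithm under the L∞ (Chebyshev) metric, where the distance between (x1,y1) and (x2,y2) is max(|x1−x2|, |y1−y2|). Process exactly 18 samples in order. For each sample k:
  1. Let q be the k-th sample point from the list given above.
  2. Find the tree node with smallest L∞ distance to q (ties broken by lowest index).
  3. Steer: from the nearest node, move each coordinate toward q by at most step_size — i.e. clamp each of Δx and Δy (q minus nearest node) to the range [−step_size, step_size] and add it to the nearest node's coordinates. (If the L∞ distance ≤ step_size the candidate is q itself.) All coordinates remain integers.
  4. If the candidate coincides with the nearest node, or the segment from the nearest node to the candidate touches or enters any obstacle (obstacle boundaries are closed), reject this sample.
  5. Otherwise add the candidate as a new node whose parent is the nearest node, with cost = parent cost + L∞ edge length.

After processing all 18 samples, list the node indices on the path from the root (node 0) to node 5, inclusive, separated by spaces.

1. q=(6,25) nearest=0 d=25 new=(6,5) → add node 1 parent=0 cost=5
2. q=(10,8) nearest=1 d=4 new=(10,8) → blocked by [9,12]×[1,8], reject
3. q=(5,21) nearest=1 d=16 new=(5,10) → add node 2 parent=1 cost=10
4. q=(0,32) nearest=2 d=22 new=(0,15) → add node 3 parent=2 cost=15
5. q=(11,15) nearest=2 d=6 new=(10,15) → blocked by [6,9]×[9,17], reject
6. q=(3,8) nearest=2 d=2 new=(3,8) → add node 4 parent=2 cost=12
7. q=(11,23) nearest=3 d=11 new=(5,20) → add node 5 parent=3 cost=20
8. q=(14,16) nearest=2 d=9 new=(10,15) → blocked by [6,9]×[9,17], reject
9. q=(0,11) nearest=4 d=3 new=(0,11) → add node 6 parent=4 cost=15
10. q=(13,31) nearest=5 d=11 new=(10,25) → blocked by [6,8]×[21,29], reject
11. q=(3,34) nearest=5 d=14 new=(3,25) → blocked by [3,6]×[23,31], reject
12. q=(3,27) nearest=5 d=7 new=(3,25) → blocked by [3,6]×[23,31], reject
13. q=(8,21) nearest=5 d=3 new=(8,21) → blocked by [6,8]×[21,29], reject
14. q=(14,30) nearest=5 d=10 new=(10,25) → blocked by [6,8]×[21,29], reject
15. q=(8,5) nearest=1 d=2 new=(8,5) → add node 7 parent=1 cost=7
16. q=(0,29) nearest=5 d=9 new=(0,25) → add node 8 parent=5 cost=25
17. q=(10,8) nearest=7 d=3 new=(10,8) → blocked by [9,12]×[1,8], reject
18. q=(11,13) nearest=2 d=6 new=(10,13) → blocked by [6,9]×[9,17], reject

Path: 0 1 2 3 5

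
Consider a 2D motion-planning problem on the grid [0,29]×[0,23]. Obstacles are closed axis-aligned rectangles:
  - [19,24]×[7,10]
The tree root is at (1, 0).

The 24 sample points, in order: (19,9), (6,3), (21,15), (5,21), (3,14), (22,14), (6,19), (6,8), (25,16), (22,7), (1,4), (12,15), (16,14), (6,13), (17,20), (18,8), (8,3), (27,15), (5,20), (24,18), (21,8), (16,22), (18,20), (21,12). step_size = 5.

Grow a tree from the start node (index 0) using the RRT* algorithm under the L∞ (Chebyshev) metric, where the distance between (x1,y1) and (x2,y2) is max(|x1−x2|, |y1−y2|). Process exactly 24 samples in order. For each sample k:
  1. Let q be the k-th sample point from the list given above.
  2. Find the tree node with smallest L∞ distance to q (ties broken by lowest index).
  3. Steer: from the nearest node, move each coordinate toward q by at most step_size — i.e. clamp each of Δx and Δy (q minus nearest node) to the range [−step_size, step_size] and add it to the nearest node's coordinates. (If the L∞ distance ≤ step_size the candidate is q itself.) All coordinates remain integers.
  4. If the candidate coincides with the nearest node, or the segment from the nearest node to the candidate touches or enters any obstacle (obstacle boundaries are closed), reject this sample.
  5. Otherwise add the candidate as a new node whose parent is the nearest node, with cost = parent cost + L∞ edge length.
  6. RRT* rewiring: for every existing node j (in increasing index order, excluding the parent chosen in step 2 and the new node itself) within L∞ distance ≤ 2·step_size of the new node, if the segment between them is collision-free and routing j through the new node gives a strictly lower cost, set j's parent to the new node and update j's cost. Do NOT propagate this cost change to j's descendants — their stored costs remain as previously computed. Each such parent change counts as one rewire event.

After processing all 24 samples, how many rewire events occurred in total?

1. q=(19,9) nearest=0 d=18 new=(6,5) → add node 1 parent=0 cost=5
2. q=(6,3) nearest=1 d=2 new=(6,3) → add node 2 parent=1 cost=7
3. q=(21,15) nearest=1 d=15 new=(11,10) → add node 3 parent=1 cost=10
4. q=(5,21) nearest=3 d=11 new=(6,15) → add node 4 parent=3 cost=15
5. q=(3,14) nearest=4 d=3 new=(3,14) → add node 5 parent=4 cost=18
6. q=(22,14) nearest=3 d=11 new=(16,14) → add node 6 parent=3 cost=15
7. q=(6,19) nearest=4 d=4 new=(6,19) → add node 7 parent=4 cost=19
8. q=(6,8) nearest=1 d=3 new=(6,8) → add node 8 parent=1 cost=8; rewire 5→8 (14<18)
9. q=(25,16) nearest=6 d=9 new=(21,16) → add node 9 parent=6 cost=20
10. q=(22,7) nearest=6 d=7 new=(21,9) → blocked by [19,24]×[7,10], reject
11. q=(1,4) nearest=0 d=4 new=(1,4) → add node 10 parent=0 cost=4
12. q=(12,15) nearest=6 d=4 new=(12,15) → add node 11 parent=6 cost=19
13. q=(16,14) nearest=6 d=0 → coincident, reject
14. q=(6,13) nearest=4 d=2 new=(6,13) → add node 12 parent=4 cost=17
15. q=(17,20) nearest=9 d=4 new=(17,20) → add node 13 parent=9 cost=24
16. q=(18,8) nearest=6 d=6 new=(18,9) → add node 14 parent=6 cost=20
17. q=(8,3) nearest=1 d=2 new=(8,3) → add node 15 parent=1 cost=7; rewire 14→15 (17<20)
18. q=(27,15) nearest=9 d=6 new=(26,15) → add node 16 parent=9 cost=25
19. q=(5,20) nearest=7 d=1 new=(5,20) → add node 17 parent=7 cost=20
20. q=(24,18) nearest=9 d=3 new=(24,18) → add node 18 parent=9 cost=23
21. q=(21,8) nearest=14 d=3 new=(21,8) → blocked by [19,24]×[7,10], reject
22. q=(16,22) nearest=13 d=2 new=(16,22) → add node 19 parent=13 cost=26
23. q=(18,20) nearest=13 d=1 new=(18,20) → add node 20 parent=13 cost=25
24. q=(21,12) nearest=14 d=3 new=(21,12) → blocked by [19,24]×[7,10], reject

Rewire events: 2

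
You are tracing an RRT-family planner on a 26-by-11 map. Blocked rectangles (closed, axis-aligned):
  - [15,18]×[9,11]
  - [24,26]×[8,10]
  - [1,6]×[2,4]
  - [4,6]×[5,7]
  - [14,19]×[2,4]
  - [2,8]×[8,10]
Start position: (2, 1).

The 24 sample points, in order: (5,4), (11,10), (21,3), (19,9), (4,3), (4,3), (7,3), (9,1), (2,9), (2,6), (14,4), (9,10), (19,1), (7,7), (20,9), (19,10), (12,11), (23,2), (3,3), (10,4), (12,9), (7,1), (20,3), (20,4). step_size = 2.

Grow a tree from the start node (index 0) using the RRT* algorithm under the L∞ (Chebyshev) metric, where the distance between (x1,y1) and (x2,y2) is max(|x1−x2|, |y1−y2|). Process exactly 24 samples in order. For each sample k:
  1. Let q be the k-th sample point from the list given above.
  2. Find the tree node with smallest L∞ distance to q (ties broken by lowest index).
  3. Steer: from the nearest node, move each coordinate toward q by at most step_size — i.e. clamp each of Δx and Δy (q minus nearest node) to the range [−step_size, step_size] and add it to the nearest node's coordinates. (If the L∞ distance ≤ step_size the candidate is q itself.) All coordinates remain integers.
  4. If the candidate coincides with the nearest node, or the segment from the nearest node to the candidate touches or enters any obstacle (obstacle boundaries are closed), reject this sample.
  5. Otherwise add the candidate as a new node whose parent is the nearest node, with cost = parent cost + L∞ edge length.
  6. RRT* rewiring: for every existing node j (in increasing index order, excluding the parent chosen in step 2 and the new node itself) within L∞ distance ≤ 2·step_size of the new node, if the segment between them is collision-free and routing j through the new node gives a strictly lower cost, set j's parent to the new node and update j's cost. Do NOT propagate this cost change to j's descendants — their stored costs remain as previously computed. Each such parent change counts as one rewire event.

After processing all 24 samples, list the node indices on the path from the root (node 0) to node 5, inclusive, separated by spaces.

1. q=(5,4) nearest=0 d=3 new=(4,3) → blocked by [1,6]×[2,4], reject
2. q=(11,10) nearest=0 d=9 new=(4,3) → blocked by [1,6]×[2,4], reject
3. q=(21,3) nearest=0 d=19 new=(4,3) → blocked by [1,6]×[2,4], reject
4. q=(19,9) nearest=0 d=17 new=(4,3) → blocked by [1,6]×[2,4], reject
5. q=(4,3) nearest=0 d=2 new=(4,3) → blocked by [1,6]×[2,4], reject
6. q=(4,3) nearest=0 d=2 new=(4,3) → blocked by [1,6]×[2,4], reject
7. q=(7,3) nearest=0 d=5 new=(4,3) → blocked by [1,6]×[2,4], reject
8. q=(9,1) nearest=0 d=7 new=(4,1) → add node 1 parent=0 cost=2
9. q=(2,9) nearest=0 d=8 new=(2,3) → blocked by [1,6]×[2,4], reject
10. q=(2,6) nearest=0 d=5 new=(2,3) → blocked by [1,6]×[2,4], reject
11. q=(14,4) nearest=1 d=10 new=(6,3) → blocked by [1,6]×[2,4], reject
12. q=(9,10) nearest=0 d=9 new=(4,3) → blocked by [1,6]×[2,4], reject
13. q=(19,1) nearest=1 d=15 new=(6,1) → add node 2 parent=1 cost=4
14. q=(7,7) nearest=0 d=6 new=(4,3) → blocked by [1,6]×[2,4], reject
15. q=(20,9) nearest=2 d=14 new=(8,3) → add node 3 parent=2 cost=6
16. q=(19,10) nearest=3 d=11 new=(10,5) → add node 4 parent=3 cost=8
17. q=(12,11) nearest=4 d=6 new=(12,7) → add node 5 parent=4 cost=10
18. q=(23,2) nearest=5 d=11 new=(14,5) → add node 6 parent=5 cost=12
19. q=(3,3) nearest=0 d=2 new=(3,3) → blocked by [1,6]×[2,4], reject
20. q=(10,4) nearest=4 d=1 new=(10,4) → add node 7 parent=4 cost=9
21. q=(12,9) nearest=5 d=2 new=(12,9) → add node 8 parent=5 cost=12
22. q=(7,1) nearest=2 d=1 new=(7,1) → add node 9 parent=2 cost=5; rewire 7→9 (8<9)
23. q=(20,3) nearest=6 d=6 new=(16,3) → blocked by [14,19]×[2,4], reject
24. q=(20,4) nearest=6 d=6 new=(16,4) → blocked by [14,19]×[2,4], reject

Path: 0 1 2 3 4 5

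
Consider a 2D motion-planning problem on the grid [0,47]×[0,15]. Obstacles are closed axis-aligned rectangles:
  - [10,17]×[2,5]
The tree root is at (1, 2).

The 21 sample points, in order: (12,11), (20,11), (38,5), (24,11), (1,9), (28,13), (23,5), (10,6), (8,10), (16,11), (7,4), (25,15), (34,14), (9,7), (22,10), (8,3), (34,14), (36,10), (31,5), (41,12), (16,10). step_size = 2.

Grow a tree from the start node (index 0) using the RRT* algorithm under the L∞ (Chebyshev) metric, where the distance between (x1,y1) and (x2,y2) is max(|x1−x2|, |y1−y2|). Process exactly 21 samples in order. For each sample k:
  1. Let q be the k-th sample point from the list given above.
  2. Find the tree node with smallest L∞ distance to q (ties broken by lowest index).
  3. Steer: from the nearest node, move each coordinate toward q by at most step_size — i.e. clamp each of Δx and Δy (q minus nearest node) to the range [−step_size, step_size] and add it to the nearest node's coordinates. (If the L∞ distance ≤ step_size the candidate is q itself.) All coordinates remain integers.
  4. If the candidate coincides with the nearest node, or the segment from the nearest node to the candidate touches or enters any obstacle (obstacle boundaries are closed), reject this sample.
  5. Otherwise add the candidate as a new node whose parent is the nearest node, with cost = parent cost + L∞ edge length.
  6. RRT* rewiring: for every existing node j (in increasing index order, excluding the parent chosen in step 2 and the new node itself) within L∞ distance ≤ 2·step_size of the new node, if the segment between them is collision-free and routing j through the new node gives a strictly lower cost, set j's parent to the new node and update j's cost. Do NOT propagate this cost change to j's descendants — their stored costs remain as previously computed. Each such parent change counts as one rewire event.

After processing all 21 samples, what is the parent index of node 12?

1. q=(12,11) nearest=0 d=11 new=(3,4) → add node 1 parent=0 cost=2
2. q=(20,11) nearest=1 d=17 new=(5,6) → add node 2 parent=1 cost=4
3. q=(38,5) nearest=2 d=33 new=(7,5) → add node 3 parent=2 cost=6
4. q=(24,11) nearest=3 d=17 new=(9,7) → add node 4 parent=3 cost=8
5. q=(1,9) nearest=2 d=4 new=(3,8) → add node 5 parent=2 cost=6
6. q=(28,13) nearest=4 d=19 new=(11,9) → add node 6 parent=4 cost=10
7. q=(23,5) nearest=6 d=12 new=(13,7) → add node 7 parent=6 cost=12
8. q=(10,6) nearest=4 d=1 new=(10,6) → add node 8 parent=4 cost=9
9. q=(8,10) nearest=4 d=3 new=(8,9) → add node 9 parent=4 cost=10
10. q=(16,11) nearest=7 d=4 new=(15,9) → add node 10 parent=7 cost=14
11. q=(7,4) nearest=3 d=1 new=(7,4) → add node 11 parent=3 cost=7
12. q=(25,15) nearest=10 d=10 new=(17,11) → add node 12 parent=10 cost=16
13. q=(34,14) nearest=12 d=17 new=(19,13) → add node 13 parent=12 cost=18
14. q=(9,7) nearest=4 d=0 → coincident, reject
15. q=(22,10) nearest=13 d=3 new=(21,11) → add node 14 parent=13 cost=20
16. q=(8,3) nearest=11 d=1 new=(8,3) → add node 15 parent=11 cost=8
17. q=(34,14) nearest=14 d=13 new=(23,13) → add node 16 parent=14 cost=22
18. q=(36,10) nearest=16 d=13 new=(25,11) → add node 17 parent=16 cost=24
19. q=(31,5) nearest=17 d=6 new=(27,9) → add node 18 parent=17 cost=26
20. q=(41,12) nearest=18 d=14 new=(29,11) → add node 19 parent=18 cost=28
21. q=(16,10) nearest=10 d=1 new=(16,10) → add node 20 parent=10 cost=15

Parent of node 12: 10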